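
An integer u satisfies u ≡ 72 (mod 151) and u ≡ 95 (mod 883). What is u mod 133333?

978

151⁻¹ mod 883: 151·269 ≡ 1 (mod 883), so 151⁻¹ ≡ 269.
u = 72 + 151·((95 − 72)·269 mod 883) = 72 + 151·6 = 978.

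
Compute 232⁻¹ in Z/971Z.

858

By the extended Euclidean algorithm:
971 = 4*232 + 43
232 = 5*43 + 17
43 = 2*17 + 9
17 = 1*9 + 8
9 = 1*8 + 1
8 = 8*1 + 0
gcd(232, 971) = 1, so the inverse exists.
Back-substitute for 1:
1 = 1*9 − 1*8
  = −1*17 + 2*9
  = 2*43 − 5*17
  = −5*232 + 27*43
  = 27*971 − 113*232
So 232⁻¹ ≡ −113 ≡ 858 (mod 971).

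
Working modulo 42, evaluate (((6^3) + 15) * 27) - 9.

(6)^3 ≡ 6 (mod 42)
6 + 15 = 21
21 * 27 = 567 ≡ 21 (mod 42)
21 - 9 = 12

12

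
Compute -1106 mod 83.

56

-1106 = -14×83 + 56, so -1106 ≡ 56 (mod 83).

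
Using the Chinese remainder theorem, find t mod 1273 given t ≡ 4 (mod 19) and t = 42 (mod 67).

19⁻¹ mod 67: 19·60 ≡ 1 (mod 67), so 19⁻¹ ≡ 60.
t = 4 + 19·((42 − 4)·60 mod 67) = 4 + 19·2 = 42.

42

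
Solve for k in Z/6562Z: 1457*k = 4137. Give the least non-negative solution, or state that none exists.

gcd(1457, 6562) = 1, so a unique solution mod 6562 exists.
1457⁻¹ ≡ 4175 (mod 6562).
k ≡ 4175*4137 ≡ 791 (mod 6562).

791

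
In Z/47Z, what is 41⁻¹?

Apply the Euclidean algorithm and back-substitute:
47 = 1*41 + 6
41 = 6*6 + 5
6 = 1*5 + 1
5 = 5*1 + 0
gcd(41, 47) = 1, so the inverse exists.
Bézout: 1 = 7*47 − 8*41.
So 41⁻¹ ≡ −8 ≡ 39 (mod 47).

39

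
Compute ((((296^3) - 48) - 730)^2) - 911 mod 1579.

1354

(296)^3 ≡ 840 (mod 1579)
840 - 48 = 792
792 - 730 = 62
(62)^2 ≡ 686 (mod 1579)
686 - 911 = -225 ≡ 1354 (mod 1579)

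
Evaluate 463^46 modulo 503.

Using repeated squaring:
463^1 ≡ 463 (mod 503)
463^2 ≡ 463^2 = 214369 ≡ 91 (mod 503)
463^4 ≡ 91^2 = 8281 ≡ 233 (mod 503)
463^8 ≡ 233^2 = 54289 ≡ 468 (mod 503)
463^16 ≡ 468^2 = 219024 ≡ 219 (mod 503)
463^32 ≡ 219^2 = 47961 ≡ 176 (mod 503)
463^46 = 463^32 · 463^8 · 463^4 · 463^2 ≡ 176 · 468 · 233 · 91 (mod 503).
Accumulate the product:
176 · 468 = 82368 ≡ 379
379 · 233 = 88307 ≡ 282
282 · 91 = 25662 ≡ 9

9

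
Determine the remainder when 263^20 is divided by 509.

24

Using repeated squaring:
20 in binary is 10100, i.e. 20 = 16 + 4.
263^1 ≡ 263 (mod 509)
263^2 ≡ 263^2 = 69169 ≡ 454 (mod 509)
263^4 ≡ 454^2 = 206116 ≡ 480 (mod 509)
263^8 ≡ 480^2 = 230400 ≡ 332 (mod 509)
263^16 ≡ 332^2 = 110224 ≡ 280 (mod 509)
263^20 = 263^16 · 263^4 ≡ 280 · 480 (mod 509).
280 · 480 = 134400 ≡ 24 (mod 509).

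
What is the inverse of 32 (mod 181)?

17

By the extended Euclidean algorithm:
181 = 5×32 + 21
32 = 1×21 + 11
21 = 1×11 + 10
11 = 1×10 + 1
10 = 10×1 + 0
gcd(32, 181) = 1, so the inverse exists.
Back-substitute for 1:
1 = 1×11 − 1×10
  = −1×21 + 2×11
  = 2×32 − 3×21
  = −3×181 + 17×32
So 32⁻¹ ≡ 17 (mod 181).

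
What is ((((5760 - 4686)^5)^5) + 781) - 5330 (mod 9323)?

5760 - 4686 = 1074
(1074)^5 ≡ 5242 (mod 9323)
(5242)^5 ≡ 3372 (mod 9323)
3372 + 781 = 4153
4153 - 5330 = -1177 ≡ 8146 (mod 9323)

8146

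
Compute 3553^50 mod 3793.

2389

Compute successive squares:
50 in binary is 110010, i.e. 50 = 32 + 16 + 2.
3553^1 ≡ 3553 (mod 3793)
3553^2 ≡ 3553^2 = 12623809 ≡ 705 (mod 3793)
3553^4 ≡ 705^2 = 497025 ≡ 142 (mod 3793)
3553^8 ≡ 142^2 = 20164 ≡ 1199 (mod 3793)
3553^16 ≡ 1199^2 = 1437601 ≡ 54 (mod 3793)
3553^32 ≡ 54^2 = 2916 (mod 3793)
3553^50 = 3553^32 · 3553^16 · 3553^2 ≡ 2916 · 54 · 705 (mod 3793).
Accumulate the product:
2916 · 54 = 157464 ≡ 1951
1951 · 705 = 1375455 ≡ 2389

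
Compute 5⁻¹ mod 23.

14

23 = 4×5 + 3
5 = 1×3 + 2
3 = 1×2 + 1
2 = 2×1 + 0
gcd(5, 23) = 1, so the inverse exists.
Bézout: 1 = 2×23 − 9×5.
So 5⁻¹ ≡ −9 ≡ 14 (mod 23).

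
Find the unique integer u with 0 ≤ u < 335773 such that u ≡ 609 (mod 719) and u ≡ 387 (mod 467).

719⁻¹ mod 467: 719×202 ≡ 1 (mod 467), so 719⁻¹ ≡ 202.
u = 609 + 719×((387 − 609)×202 mod 467) = 609 + 719×455 = 327754.
Check: 327754 mod 719 = 609, 327754 mod 467 = 387. ✓

327754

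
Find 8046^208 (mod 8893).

5223

Using repeated squaring:
8046^1 ≡ 8046 (mod 8893)
8046^2 ≡ 8046^2 = 64738116 ≡ 5969 (mod 8893)
8046^4 ≡ 5969^2 = 35628961 ≡ 3603 (mod 8893)
8046^8 ≡ 3603^2 = 12981609 ≡ 6722 (mod 8893)
8046^16 ≡ 6722^2 = 45185284 ≡ 8844 (mod 8893)
8046^32 ≡ 8844^2 = 78216336 ≡ 2401 (mod 8893)
8046^64 ≡ 2401^2 = 5764801 ≡ 2137 (mod 8893)
8046^128 ≡ 2137^2 = 4566769 ≡ 4660 (mod 8893)
8046^208 = 8046^128 * 8046^64 * 8046^16 ≡ 4660 * 2137 * 8844 (mod 8893).
Accumulate the product:
4660 * 2137 = 9958420 ≡ 7153
7153 * 8844 = 63261132 ≡ 5223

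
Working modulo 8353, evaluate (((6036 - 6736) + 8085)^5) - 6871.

6036 - 6736 = -700 ≡ 7653 (mod 8353)
7653 + 8085 = 15738 ≡ 7385 (mod 8353)
(7385)^5 ≡ 4878 (mod 8353)
4878 - 6871 = -1993 ≡ 6360 (mod 8353)

6360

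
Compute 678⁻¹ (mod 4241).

907

Apply the Euclidean algorithm and back-substitute:
4241 = 6·678 + 173
678 = 3·173 + 159
173 = 1·159 + 14
159 = 11·14 + 5
14 = 2·5 + 4
5 = 1·4 + 1
4 = 4·1 + 0
gcd(678, 4241) = 1, so the inverse exists.
Bézout: 1 = −145·4241 + 907·678.
So 678⁻¹ ≡ 907 (mod 4241).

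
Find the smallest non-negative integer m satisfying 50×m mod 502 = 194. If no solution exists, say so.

gcd(50, 502) = 2, and 2 | 194, so solutions exist.
Divide through by 2: 25×m ≡ 97 (mod 251).
25⁻¹ ≡ 241 (mod 251).
m ≡ 241×97 ≡ 34 (mod 251).
The smallest non-negative solution is m = 34.

34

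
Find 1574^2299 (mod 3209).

1026

Using repeated squaring:
2299 in binary is 100011111011, i.e. 2299 = 2048 + 128 + 64 + 32 + 16 + 8 + 2 + 1.
1574^1 ≡ 1574 (mod 3209)
1574^2 ≡ 1574^2 = 2477476 ≡ 128 (mod 3209)
1574^4 ≡ 128^2 = 16384 ≡ 339 (mod 3209)
1574^8 ≡ 339^2 = 114921 ≡ 2606 (mod 3209)
1574^16 ≡ 2606^2 = 6791236 ≡ 992 (mod 3209)
1574^32 ≡ 992^2 = 984064 ≡ 2110 (mod 3209)
1574^64 ≡ 2110^2 = 4452100 ≡ 1217 (mod 3209)
1574^128 ≡ 1217^2 = 1481089 ≡ 1740 (mod 3209)
1574^256 ≡ 1740^2 = 3027600 ≡ 1513 (mod 3209)
1574^512 ≡ 1513^2 = 2289169 ≡ 1152 (mod 3209)
1574^1024 ≡ 1152^2 = 1327104 ≡ 1787 (mod 3209)
1574^2048 ≡ 1787^2 = 3193369 ≡ 414 (mod 3209)
1574^2299 = 1574^2048 × 1574^128 × 1574^64 × 1574^32 × 1574^16 × 1574^8 × 1574^2 × 1574^1 ≡ 414 × 1740 × 1217 × 2110 × 992 × 2606 × 128 × 1574 (mod 3209).
Accumulate the product:
414 × 1740 = 720360 ≡ 1544
1544 × 1217 = 1879048 ≡ 1783
1783 × 2110 = 3762130 ≡ 1182
1182 × 992 = 1172544 ≡ 1259
1259 × 2606 = 3280954 ≡ 1356
1356 × 128 = 173568 ≡ 282
282 × 1574 = 443868 ≡ 1026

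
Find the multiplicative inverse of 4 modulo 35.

9

Run the extended Euclidean algorithm:
35 = 8*4 + 3
4 = 1*3 + 1
3 = 3*1 + 0
gcd(4, 35) = 1, so the inverse exists.
Back-substitute for 1:
1 = 1*4 − 1*3
  = −1*35 + 9*4
So 4⁻¹ ≡ 9 (mod 35).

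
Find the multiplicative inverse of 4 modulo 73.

Run the extended Euclidean algorithm:
73 = 18×4 + 1
4 = 4×1 + 0
gcd(4, 73) = 1, so the inverse exists.
Back-substitute for 1:
1 = 1×73 − 18×4
So 4⁻¹ ≡ −18 ≡ 55 (mod 73).

55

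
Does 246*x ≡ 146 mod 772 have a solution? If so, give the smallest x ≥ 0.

305

gcd(246, 772) = 2, and 2 | 146, so solutions exist.
Divide through by 2: 123*x ≡ 73 (mod 386).
123⁻¹ ≡ 295 (mod 386).
x ≡ 295*73 ≡ 305 (mod 386).
The smallest non-negative solution is x = 305.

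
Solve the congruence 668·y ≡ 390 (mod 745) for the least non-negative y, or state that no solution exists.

gcd(668, 745) = 1, so a unique solution mod 745 exists.
668⁻¹ ≡ 387 (mod 745).
y ≡ 387·390 ≡ 440 (mod 745).

440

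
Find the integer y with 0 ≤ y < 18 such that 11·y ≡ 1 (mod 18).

5

18 = 1·11 + 7
11 = 1·7 + 4
7 = 1·4 + 3
4 = 1·3 + 1
3 = 3·1 + 0
gcd(11, 18) = 1, so the inverse exists.
Back-substitute for 1:
1 = 1·4 − 1·3
  = −1·7 + 2·4
  = 2·11 − 3·7
  = −3·18 + 5·11
So 11⁻¹ ≡ 5 (mod 18).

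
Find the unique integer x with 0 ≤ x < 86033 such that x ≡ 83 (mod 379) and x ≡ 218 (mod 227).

379⁻¹ mod 227: 379·115 ≡ 1 (mod 227), so 379⁻¹ ≡ 115.
x = 83 + 379·((218 − 83)·115 mod 227) = 83 + 379·89 = 33814.

33814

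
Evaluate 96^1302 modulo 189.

1302 in binary is 10100010110, i.e. 1302 = 1024 + 256 + 16 + 4 + 2.
96^1 ≡ 96 (mod 189)
96^2 ≡ 96^2 = 9216 ≡ 144 (mod 189)
96^4 ≡ 144^2 = 20736 ≡ 135 (mod 189)
96^8 ≡ 135^2 = 18225 ≡ 81 (mod 189)
96^16 ≡ 81^2 = 6561 ≡ 135 (mod 189)
96^32 ≡ 135^2 = 18225 ≡ 81 (mod 189)
96^64 ≡ 81^2 = 6561 ≡ 135 (mod 189)
96^128 ≡ 135^2 = 18225 ≡ 81 (mod 189)
96^256 ≡ 81^2 = 6561 ≡ 135 (mod 189)
96^512 ≡ 135^2 = 18225 ≡ 81 (mod 189)
96^1024 ≡ 81^2 = 6561 ≡ 135 (mod 189)
96^1302 = 96^1024 * 96^256 * 96^16 * 96^4 * 96^2 ≡ 135 * 135 * 135 * 135 * 144 (mod 189).
Accumulate the product:
135 * 135 = 18225 ≡ 81
81 * 135 = 10935 ≡ 162
162 * 135 = 21870 ≡ 135
135 * 144 = 19440 ≡ 162

162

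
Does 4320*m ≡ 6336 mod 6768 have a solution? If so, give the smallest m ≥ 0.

14

gcd(4320, 6768) = 144, and 144 | 6336, so solutions exist.
Divide through by 144: 30*m mod 47 = 44.
30⁻¹ ≡ 11 (mod 47).
m ≡ 11*44 ≡ 14 (mod 47).
The smallest non-negative solution is m = 14.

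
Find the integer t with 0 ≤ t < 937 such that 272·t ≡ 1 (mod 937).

906

By the extended Euclidean algorithm:
937 = 3*272 + 121
272 = 2*121 + 30
121 = 4*30 + 1
30 = 30*1 + 0
gcd(272, 937) = 1, so the inverse exists.
Back-substitute for 1:
1 = 1*121 − 4*30
  = −4*272 + 9*121
  = 9*937 − 31*272
So 272⁻¹ ≡ −31 ≡ 906 (mod 937).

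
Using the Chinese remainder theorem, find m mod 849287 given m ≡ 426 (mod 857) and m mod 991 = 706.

857⁻¹ mod 991: 857×318 ≡ 1 (mod 991), so 857⁻¹ ≡ 318.
m = 426 + 857×((706 − 426)×318 mod 991) = 426 + 857×841 = 721163.
Check: 721163 mod 857 = 426, 721163 mod 991 = 706. ✓

721163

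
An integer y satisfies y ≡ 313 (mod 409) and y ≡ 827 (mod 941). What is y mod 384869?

56346

409⁻¹ mod 941: 409*306 ≡ 1 (mod 941), so 409⁻¹ ≡ 306.
y = 313 + 409*((827 − 313)*306 mod 941) = 313 + 409*137 = 56346.
Check: 56346 mod 409 = 313, 56346 mod 941 = 827. ✓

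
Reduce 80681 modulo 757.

439

80681 = 106·757 + 439, so 80681 ≡ 439 (mod 757).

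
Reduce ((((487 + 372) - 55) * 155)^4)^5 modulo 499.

235

487 + 372 = 859 ≡ 360 (mod 499)
360 - 55 = 305
305 * 155 = 47275 ≡ 369 (mod 499)
(369)^4 ≡ 364 (mod 499)
(364)^5 ≡ 235 (mod 499)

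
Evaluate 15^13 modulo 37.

Using repeated squaring:
15^1 ≡ 15 (mod 37)
15^2 ≡ 15^2 = 225 ≡ 3 (mod 37)
15^4 ≡ 3^2 = 9 (mod 37)
15^8 ≡ 9^2 = 81 ≡ 7 (mod 37)
15^13 = 15^8 · 15^4 · 15^1 ≡ 7 · 9 · 15 (mod 37).
Accumulate the product:
7 · 9 = 63 ≡ 26
26 · 15 = 390 ≡ 20

20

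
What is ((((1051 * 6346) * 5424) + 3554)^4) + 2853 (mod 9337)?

1051 * 6346 = 6669646 ≡ 3028 (mod 9337)
3028 * 5424 = 16423872 ≡ 89 (mod 9337)
89 + 3554 = 3643
(3643)^4 ≡ 4842 (mod 9337)
4842 + 2853 = 7695

7695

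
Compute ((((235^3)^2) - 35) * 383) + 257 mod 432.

(235)^3 ≡ 163 (mod 432)
(163)^2 ≡ 217 (mod 432)
217 - 35 = 182
182 * 383 = 69706 ≡ 154 (mod 432)
154 + 257 = 411

411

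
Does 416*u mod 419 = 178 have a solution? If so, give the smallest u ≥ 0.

gcd(416, 419) = 1, so a unique solution mod 419 exists.
416⁻¹ ≡ 279 (mod 419).
u ≡ 279*178 ≡ 220 (mod 419).

220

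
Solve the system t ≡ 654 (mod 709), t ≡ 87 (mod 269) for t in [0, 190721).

18379

709⁻¹ mod 269: 709×129 ≡ 1 (mod 269), so 709⁻¹ ≡ 129.
t = 654 + 709×((87 − 654)×129 mod 269) = 654 + 709×25 = 18379.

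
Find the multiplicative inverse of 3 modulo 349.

233

Run the extended Euclidean algorithm:
349 = 116*3 + 1
3 = 3*1 + 0
gcd(3, 349) = 1, so the inverse exists.
Bézout: 1 = 1*349 − 116*3.
So 3⁻¹ ≡ −116 ≡ 233 (mod 349).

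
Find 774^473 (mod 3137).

Compute successive squares:
473 in binary is 111011001, i.e. 473 = 256 + 128 + 64 + 16 + 8 + 1.
774^1 ≡ 774 (mod 3137)
774^2 ≡ 774^2 = 599076 ≡ 3046 (mod 3137)
774^4 ≡ 3046^2 = 9278116 ≡ 2007 (mod 3137)
774^8 ≡ 2007^2 = 4028049 ≡ 141 (mod 3137)
774^16 ≡ 141^2 = 19881 ≡ 1059 (mod 3137)
774^32 ≡ 1059^2 = 1121481 ≡ 1572 (mod 3137)
774^64 ≡ 1572^2 = 2471184 ≡ 2365 (mod 3137)
774^128 ≡ 2365^2 = 5593225 ≡ 3091 (mod 3137)
774^256 ≡ 3091^2 = 9554281 ≡ 2116 (mod 3137)
774^473 = 774^256 × 774^128 × 774^64 × 774^16 × 774^8 × 774^1 ≡ 2116 × 3091 × 2365 × 1059 × 141 × 774 (mod 3137).
Accumulate the product:
2116 × 3091 = 6540556 ≡ 3048
3048 × 2365 = 7208520 ≡ 2831
2831 × 1059 = 2998029 ≡ 2194
2194 × 141 = 309354 ≡ 1928
1928 × 774 = 1492272 ≡ 2197

2197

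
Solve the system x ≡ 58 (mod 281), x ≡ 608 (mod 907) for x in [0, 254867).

281⁻¹ mod 907: 281*581 ≡ 1 (mod 907), so 281⁻¹ ≡ 581.
x = 58 + 281*((608 − 58)*581 mod 907) = 58 + 281*286 = 80424.

80424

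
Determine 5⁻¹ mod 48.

29

48 = 9*5 + 3
5 = 1*3 + 2
3 = 1*2 + 1
2 = 2*1 + 0
gcd(5, 48) = 1, so the inverse exists.
Back-substitute for 1:
1 = 1*3 − 1*2
  = −1*5 + 2*3
  = 2*48 − 19*5
So 5⁻¹ ≡ −19 ≡ 29 (mod 48).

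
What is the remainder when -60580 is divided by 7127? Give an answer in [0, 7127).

3563

-60580 = -9·7127 + 3563, so -60580 ≡ 3563 (mod 7127).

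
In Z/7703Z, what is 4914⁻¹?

58

Apply the Euclidean algorithm and back-substitute:
7703 = 1×4914 + 2789
4914 = 1×2789 + 2125
2789 = 1×2125 + 664
2125 = 3×664 + 133
664 = 4×133 + 132
133 = 1×132 + 1
132 = 132×1 + 0
gcd(4914, 7703) = 1, so the inverse exists.
Bézout: 1 = −37×7703 + 58×4914.
So 4914⁻¹ ≡ 58 (mod 7703).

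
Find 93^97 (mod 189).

135

97 in binary is 1100001, i.e. 97 = 64 + 32 + 1.
93^1 ≡ 93 (mod 189)
93^2 ≡ 93^2 = 8649 ≡ 144 (mod 189)
93^4 ≡ 144^2 = 20736 ≡ 135 (mod 189)
93^8 ≡ 135^2 = 18225 ≡ 81 (mod 189)
93^16 ≡ 81^2 = 6561 ≡ 135 (mod 189)
93^32 ≡ 135^2 = 18225 ≡ 81 (mod 189)
93^64 ≡ 81^2 = 6561 ≡ 135 (mod 189)
93^97 = 93^64 · 93^32 · 93^1 ≡ 135 · 81 · 93 (mod 189).
Accumulate the product:
135 · 81 = 10935 ≡ 162
162 · 93 = 15066 ≡ 135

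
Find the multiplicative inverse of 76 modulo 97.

97 = 1·76 + 21
76 = 3·21 + 13
21 = 1·13 + 8
13 = 1·8 + 5
8 = 1·5 + 3
5 = 1·3 + 2
3 = 1·2 + 1
2 = 2·1 + 0
gcd(76, 97) = 1, so the inverse exists.
Bézout: 1 = 29·97 − 37·76.
So 76⁻¹ ≡ −37 ≡ 60 (mod 97).

60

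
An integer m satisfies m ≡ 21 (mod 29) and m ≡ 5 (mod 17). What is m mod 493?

29⁻¹ mod 17: 29·10 ≡ 1 (mod 17), so 29⁻¹ ≡ 10.
m = 21 + 29·((5 − 21)·10 mod 17) = 21 + 29·10 = 311.
Check: 311 mod 29 = 21, 311 mod 17 = 5. ✓

311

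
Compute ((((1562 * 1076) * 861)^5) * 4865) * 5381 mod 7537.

1562 * 1076 = 1680712 ≡ 7498 (mod 7537)
7498 * 861 = 6455778 ≡ 4106 (mod 7537)
(4106)^5 ≡ 5835 (mod 7537)
5835 * 4865 = 28387275 ≡ 2933 (mod 7537)
2933 * 5381 = 15782473 ≡ 7532 (mod 7537)

7532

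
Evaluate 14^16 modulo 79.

21

Compute successive squares:
14^1 ≡ 14 (mod 79)
14^2 ≡ 14^2 = 196 ≡ 38 (mod 79)
14^4 ≡ 38^2 = 1444 ≡ 22 (mod 79)
14^8 ≡ 22^2 = 484 ≡ 10 (mod 79)
14^16 ≡ 10^2 = 100 ≡ 21 (mod 79)
So 14^16 ≡ 21 (mod 79).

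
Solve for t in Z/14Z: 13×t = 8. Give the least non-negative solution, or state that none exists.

gcd(13, 14) = 1, so a unique solution mod 14 exists.
13⁻¹ ≡ 13 (mod 14).
t ≡ 13×8 ≡ 6 (mod 14).

6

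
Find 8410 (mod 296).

8410 = 28×296 + 122, so 8410 ≡ 122 (mod 296).

122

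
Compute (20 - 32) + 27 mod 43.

20 - 32 = -12 ≡ 31 (mod 43)
31 + 27 = 58 ≡ 15 (mod 43)

15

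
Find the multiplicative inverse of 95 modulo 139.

Apply the Euclidean algorithm and back-substitute:
139 = 1·95 + 44
95 = 2·44 + 7
44 = 6·7 + 2
7 = 3·2 + 1
2 = 2·1 + 0
gcd(95, 139) = 1, so the inverse exists.
Bézout: 1 = −41·139 + 60·95.
So 95⁻¹ ≡ 60 (mod 139).

60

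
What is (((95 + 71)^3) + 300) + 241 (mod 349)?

145

95 + 71 = 166
(166)^3 ≡ 302 (mod 349)
302 + 300 = 602 ≡ 253 (mod 349)
253 + 241 = 494 ≡ 145 (mod 349)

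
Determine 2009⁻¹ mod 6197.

6197 = 3×2009 + 170
2009 = 11×170 + 139
170 = 1×139 + 31
139 = 4×31 + 15
31 = 2×15 + 1
15 = 15×1 + 0
gcd(2009, 6197) = 1, so the inverse exists.
Back-substitute for 1:
1 = 1×31 − 2×15
  = −2×139 + 9×31
  = 9×170 − 11×139
  = −11×2009 + 130×170
  = 130×6197 − 401×2009
So 2009⁻¹ ≡ −401 ≡ 5796 (mod 6197).

5796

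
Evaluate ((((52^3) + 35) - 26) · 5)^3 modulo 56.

(52)^3 ≡ 48 (mod 56)
48 + 35 = 83 ≡ 27 (mod 56)
27 - 26 = 1
1 · 5 = 5
(5)^3 ≡ 13 (mod 56)

13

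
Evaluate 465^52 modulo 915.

Compute successive squares:
465^1 ≡ 465 (mod 915)
465^2 ≡ 465^2 = 216225 ≡ 285 (mod 915)
465^4 ≡ 285^2 = 81225 ≡ 705 (mod 915)
465^8 ≡ 705^2 = 497025 ≡ 180 (mod 915)
465^16 ≡ 180^2 = 32400 ≡ 375 (mod 915)
465^32 ≡ 375^2 = 140625 ≡ 630 (mod 915)
465^52 = 465^32 × 465^16 × 465^4 ≡ 630 × 375 × 705 (mod 915).
Accumulate the product:
630 × 375 = 236250 ≡ 180
180 × 705 = 126900 ≡ 630

630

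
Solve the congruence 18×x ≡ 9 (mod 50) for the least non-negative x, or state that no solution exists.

no solution

gcd(18, 50) = 2, and 2 does not divide 9.
So the congruence has no solution.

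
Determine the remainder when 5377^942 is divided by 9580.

3629

Compute successive squares:
942 in binary is 1110101110, i.e. 942 = 512 + 256 + 128 + 32 + 8 + 4 + 2.
5377^1 ≡ 5377 (mod 9580)
5377^2 ≡ 5377^2 = 28912129 ≡ 9269 (mod 9580)
5377^4 ≡ 9269^2 = 85914361 ≡ 921 (mod 9580)
5377^8 ≡ 921^2 = 848241 ≡ 5201 (mod 9580)
5377^16 ≡ 5201^2 = 27050401 ≡ 6061 (mod 9580)
5377^32 ≡ 6061^2 = 36735721 ≡ 6001 (mod 9580)
5377^64 ≡ 6001^2 = 36012001 ≡ 781 (mod 9580)
5377^128 ≡ 781^2 = 609961 ≡ 6421 (mod 9580)
5377^256 ≡ 6421^2 = 41229241 ≡ 6501 (mod 9580)
5377^512 ≡ 6501^2 = 42263001 ≡ 5621 (mod 9580)
5377^942 = 5377^512 · 5377^256 · 5377^128 · 5377^32 · 5377^8 · 5377^4 · 5377^2 ≡ 5621 · 6501 · 6421 · 6001 · 5201 · 921 · 9269 (mod 9580).
Accumulate the product:
5621 · 6501 = 36542121 ≡ 4001
4001 · 6421 = 25690421 ≡ 6441
6441 · 6001 = 38652441 ≡ 6721
6721 · 5201 = 34955921 ≡ 8081
8081 · 921 = 7442601 ≡ 8521
8521 · 9269 = 78981149 ≡ 3629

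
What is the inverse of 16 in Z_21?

4

21 = 1*16 + 5
16 = 3*5 + 1
5 = 5*1 + 0
gcd(16, 21) = 1, so the inverse exists.
Back-substitute for 1:
1 = 1*16 − 3*5
  = −3*21 + 4*16
So 16⁻¹ ≡ 4 (mod 21).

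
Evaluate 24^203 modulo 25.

203 in binary is 11001011, i.e. 203 = 128 + 64 + 8 + 2 + 1.
24^1 ≡ 24 (mod 25)
24^2 ≡ 24^2 = 576 ≡ 1 (mod 25)
24^4 ≡ 1^2 = 1 (mod 25)
24^8 ≡ 1^2 = 1 (mod 25)
24^16 ≡ 1^2 = 1 (mod 25)
24^32 ≡ 1^2 = 1 (mod 25)
24^64 ≡ 1^2 = 1 (mod 25)
24^128 ≡ 1^2 = 1 (mod 25)
24^203 = 24^128 × 24^64 × 24^8 × 24^2 × 24^1 ≡ 1 × 1 × 1 × 1 × 24 (mod 25).
Accumulate the product:
1 × 1 = 1
1 × 1 = 1
1 × 1 = 1
1 × 24 = 24

24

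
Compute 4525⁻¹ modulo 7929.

7929 = 1·4525 + 3404
4525 = 1·3404 + 1121
3404 = 3·1121 + 41
1121 = 27·41 + 14
41 = 2·14 + 13
14 = 1·13 + 1
13 = 13·1 + 0
gcd(4525, 7929) = 1, so the inverse exists.
Bézout: 1 = −331·7929 + 580·4525.
So 4525⁻¹ ≡ 580 (mod 7929).

580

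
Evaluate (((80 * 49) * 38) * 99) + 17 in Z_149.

80

80 * 49 = 3920 ≡ 46 (mod 149)
46 * 38 = 1748 ≡ 109 (mod 149)
109 * 99 = 10791 ≡ 63 (mod 149)
63 + 17 = 80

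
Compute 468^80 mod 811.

532

By square-and-multiply:
80 in binary is 1010000, i.e. 80 = 64 + 16.
468^1 ≡ 468 (mod 811)
468^2 ≡ 468^2 = 219024 ≡ 54 (mod 811)
468^4 ≡ 54^2 = 2916 ≡ 483 (mod 811)
468^8 ≡ 483^2 = 233289 ≡ 532 (mod 811)
468^16 ≡ 532^2 = 283024 ≡ 796 (mod 811)
468^32 ≡ 796^2 = 633616 ≡ 225 (mod 811)
468^64 ≡ 225^2 = 50625 ≡ 343 (mod 811)
468^80 = 468^64 · 468^16 ≡ 343 · 796 (mod 811).
343 · 796 = 273028 ≡ 532 (mod 811).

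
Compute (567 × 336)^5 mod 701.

282

567 × 336 = 190512 ≡ 541 (mod 701)
(541)^5 ≡ 282 (mod 701)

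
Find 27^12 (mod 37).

12 in binary is 1100, i.e. 12 = 8 + 4.
27^1 ≡ 27 (mod 37)
27^2 ≡ 27^2 = 729 ≡ 26 (mod 37)
27^4 ≡ 26^2 = 676 ≡ 10 (mod 37)
27^8 ≡ 10^2 = 100 ≡ 26 (mod 37)
27^12 = 27^8 · 27^4 ≡ 26 · 10 (mod 37).
26 · 10 = 260 ≡ 1 (mod 37).

1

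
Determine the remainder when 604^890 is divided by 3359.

1139

Using repeated squaring:
604^1 ≡ 604 (mod 3359)
604^2 ≡ 604^2 = 364816 ≡ 2044 (mod 3359)
604^4 ≡ 2044^2 = 4177936 ≡ 2699 (mod 3359)
604^8 ≡ 2699^2 = 7284601 ≡ 2289 (mod 3359)
604^16 ≡ 2289^2 = 5239521 ≡ 2840 (mod 3359)
604^32 ≡ 2840^2 = 8065600 ≡ 641 (mod 3359)
604^64 ≡ 641^2 = 410881 ≡ 1083 (mod 3359)
604^128 ≡ 1083^2 = 1172889 ≡ 598 (mod 3359)
604^256 ≡ 598^2 = 357604 ≡ 1550 (mod 3359)
604^512 ≡ 1550^2 = 2402500 ≡ 815 (mod 3359)
604^890 = 604^512 * 604^256 * 604^64 * 604^32 * 604^16 * 604^8 * 604^2 ≡ 815 * 1550 * 1083 * 641 * 2840 * 2289 * 2044 (mod 3359).
Accumulate the product:
815 * 1550 = 1263250 ≡ 266
266 * 1083 = 288078 ≡ 2563
2563 * 641 = 1642883 ≡ 332
332 * 2840 = 942880 ≡ 2360
2360 * 2289 = 5402040 ≡ 768
768 * 2044 = 1569792 ≡ 1139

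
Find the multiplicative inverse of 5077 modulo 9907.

5134

9907 = 1×5077 + 4830
5077 = 1×4830 + 247
4830 = 19×247 + 137
247 = 1×137 + 110
137 = 1×110 + 27
110 = 4×27 + 2
27 = 13×2 + 1
2 = 2×1 + 0
gcd(5077, 9907) = 1, so the inverse exists.
Back-substitute for 1:
1 = 1×27 − 13×2
  = −13×110 + 53×27
  = 53×137 − 66×110
  = −66×247 + 119×137
  = 119×4830 − 2327×247
  = −2327×5077 + 2446×4830
  = 2446×9907 − 4773×5077
So 5077⁻¹ ≡ −4773 ≡ 5134 (mod 9907).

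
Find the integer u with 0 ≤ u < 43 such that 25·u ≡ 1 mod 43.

43 = 1*25 + 18
25 = 1*18 + 7
18 = 2*7 + 4
7 = 1*4 + 3
4 = 1*3 + 1
3 = 3*1 + 0
gcd(25, 43) = 1, so the inverse exists.
Back-substitute for 1:
1 = 1*4 − 1*3
  = −1*7 + 2*4
  = 2*18 − 5*7
  = −5*25 + 7*18
  = 7*43 − 12*25
So 25⁻¹ ≡ −12 ≡ 31 (mod 43).

31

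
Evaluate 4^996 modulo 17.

996 in binary is 1111100100, i.e. 996 = 512 + 256 + 128 + 64 + 32 + 4.
4^1 ≡ 4 (mod 17)
4^2 ≡ 4^2 = 16 (mod 17)
4^4 ≡ 16^2 = 256 ≡ 1 (mod 17)
4^8 ≡ 1^2 = 1 (mod 17)
4^16 ≡ 1^2 = 1 (mod 17)
4^32 ≡ 1^2 = 1 (mod 17)
4^64 ≡ 1^2 = 1 (mod 17)
4^128 ≡ 1^2 = 1 (mod 17)
4^256 ≡ 1^2 = 1 (mod 17)
4^512 ≡ 1^2 = 1 (mod 17)
4^996 = 4^512 · 4^256 · 4^128 · 4^64 · 4^32 · 4^4 ≡ 1 · 1 · 1 · 1 · 1 · 1 (mod 17).
Accumulate the product:
1 · 1 = 1
1 · 1 = 1
1 · 1 = 1
1 · 1 = 1
1 · 1 = 1

1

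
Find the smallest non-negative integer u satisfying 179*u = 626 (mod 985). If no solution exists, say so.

gcd(179, 985) = 1, so a unique solution mod 985 exists.
179⁻¹ ≡ 974 (mod 985).
u ≡ 974*626 ≡ 9 (mod 985).

9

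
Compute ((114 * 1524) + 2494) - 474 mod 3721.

114 * 1524 = 173736 ≡ 2570 (mod 3721)
2570 + 2494 = 5064 ≡ 1343 (mod 3721)
1343 - 474 = 869

869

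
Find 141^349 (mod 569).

Compute successive squares:
141^1 ≡ 141 (mod 569)
141^2 ≡ 141^2 = 19881 ≡ 535 (mod 569)
141^4 ≡ 535^2 = 286225 ≡ 18 (mod 569)
141^8 ≡ 18^2 = 324 (mod 569)
141^16 ≡ 324^2 = 104976 ≡ 280 (mod 569)
141^32 ≡ 280^2 = 78400 ≡ 447 (mod 569)
141^64 ≡ 447^2 = 199809 ≡ 90 (mod 569)
141^128 ≡ 90^2 = 8100 ≡ 134 (mod 569)
141^256 ≡ 134^2 = 17956 ≡ 317 (mod 569)
141^349 = 141^256 · 141^64 · 141^16 · 141^8 · 141^4 · 141^1 ≡ 317 · 90 · 280 · 324 · 18 · 141 (mod 569).
Accumulate the product:
317 · 90 = 28530 ≡ 80
80 · 280 = 22400 ≡ 209
209 · 324 = 67716 ≡ 5
5 · 18 = 90
90 · 141 = 12690 ≡ 172

172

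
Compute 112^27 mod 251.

By square-and-multiply:
27 in binary is 11011, i.e. 27 = 16 + 8 + 2 + 1.
112^1 ≡ 112 (mod 251)
112^2 ≡ 112^2 = 12544 ≡ 245 (mod 251)
112^4 ≡ 245^2 = 60025 ≡ 36 (mod 251)
112^8 ≡ 36^2 = 1296 ≡ 41 (mod 251)
112^16 ≡ 41^2 = 1681 ≡ 175 (mod 251)
112^27 = 112^16 * 112^8 * 112^2 * 112^1 ≡ 175 * 41 * 245 * 112 (mod 251).
Accumulate the product:
175 * 41 = 7175 ≡ 147
147 * 245 = 36015 ≡ 122
122 * 112 = 13664 ≡ 110

110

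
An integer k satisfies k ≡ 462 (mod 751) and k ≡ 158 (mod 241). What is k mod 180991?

751⁻¹ mod 241: 751*198 ≡ 1 (mod 241), so 751⁻¹ ≡ 198.
k = 462 + 751*((158 − 462)*198 mod 241) = 462 + 751*58 = 44020.

44020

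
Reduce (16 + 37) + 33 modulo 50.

16 + 37 = 53 ≡ 3 (mod 50)
3 + 33 = 36

36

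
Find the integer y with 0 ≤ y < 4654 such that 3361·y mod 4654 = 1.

1159

4654 = 1×3361 + 1293
3361 = 2×1293 + 775
1293 = 1×775 + 518
775 = 1×518 + 257
518 = 2×257 + 4
257 = 64×4 + 1
4 = 4×1 + 0
gcd(3361, 4654) = 1, so the inverse exists.
Back-substitute for 1:
1 = 1×257 − 64×4
  = −64×518 + 129×257
  = 129×775 − 193×518
  = −193×1293 + 322×775
  = 322×3361 − 837×1293
  = −837×4654 + 1159×3361
So 3361⁻¹ ≡ 1159 (mod 4654).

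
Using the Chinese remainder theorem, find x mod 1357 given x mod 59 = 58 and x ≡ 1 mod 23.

59⁻¹ mod 23: 59·16 ≡ 1 (mod 23), so 59⁻¹ ≡ 16.
x = 58 + 59·((1 − 58)·16 mod 23) = 58 + 59·8 = 530.

530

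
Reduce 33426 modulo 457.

65

33426 = 73·457 + 65, so 33426 ≡ 65 (mod 457).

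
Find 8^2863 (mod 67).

43

Compute successive squares:
8^1 ≡ 8 (mod 67)
8^2 ≡ 8^2 = 64 (mod 67)
8^4 ≡ 64^2 = 4096 ≡ 9 (mod 67)
8^8 ≡ 9^2 = 81 ≡ 14 (mod 67)
8^16 ≡ 14^2 = 196 ≡ 62 (mod 67)
8^32 ≡ 62^2 = 3844 ≡ 25 (mod 67)
8^64 ≡ 25^2 = 625 ≡ 22 (mod 67)
8^128 ≡ 22^2 = 484 ≡ 15 (mod 67)
8^256 ≡ 15^2 = 225 ≡ 24 (mod 67)
8^512 ≡ 24^2 = 576 ≡ 40 (mod 67)
8^1024 ≡ 40^2 = 1600 ≡ 59 (mod 67)
8^2048 ≡ 59^2 = 3481 ≡ 64 (mod 67)
8^2863 = 8^2048 × 8^512 × 8^256 × 8^32 × 8^8 × 8^4 × 8^2 × 8^1 ≡ 64 × 40 × 24 × 25 × 14 × 9 × 64 × 8 (mod 67).
Accumulate the product:
64 × 40 = 2560 ≡ 14
14 × 24 = 336 ≡ 1
1 × 25 = 25
25 × 14 = 350 ≡ 15
15 × 9 = 135 ≡ 1
1 × 64 = 64
64 × 8 = 512 ≡ 43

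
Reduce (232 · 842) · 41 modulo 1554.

232 · 842 = 195344 ≡ 1094 (mod 1554)
1094 · 41 = 44854 ≡ 1342 (mod 1554)

1342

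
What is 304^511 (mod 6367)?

By square-and-multiply:
511 in binary is 111111111, i.e. 511 = 256 + 128 + 64 + 32 + 16 + 8 + 4 + 2 + 1.
304^1 ≡ 304 (mod 6367)
304^2 ≡ 304^2 = 92416 ≡ 3278 (mod 6367)
304^4 ≡ 3278^2 = 10745284 ≡ 4155 (mod 6367)
304^8 ≡ 4155^2 = 17264025 ≡ 3088 (mod 6367)
304^16 ≡ 3088^2 = 9535744 ≡ 4345 (mod 6367)
304^32 ≡ 4345^2 = 18879025 ≡ 870 (mod 6367)
304^64 ≡ 870^2 = 756900 ≡ 5594 (mod 6367)
304^128 ≡ 5594^2 = 31292836 ≡ 5398 (mod 6367)
304^256 ≡ 5398^2 = 29138404 ≡ 3012 (mod 6367)
304^511 = 304^256 · 304^128 · 304^64 · 304^32 · 304^16 · 304^8 · 304^4 · 304^2 · 304^1 ≡ 3012 · 5398 · 5594 · 870 · 4345 · 3088 · 4155 · 3278 · 304 (mod 6367).
Accumulate the product:
3012 · 5398 = 16258776 ≡ 3825
3825 · 5594 = 21397050 ≡ 3930
3930 · 870 = 3419100 ≡ 21
21 · 4345 = 91245 ≡ 2107
2107 · 3088 = 6506416 ≡ 5709
5709 · 4155 = 23720895 ≡ 3820
3820 · 3278 = 12521960 ≡ 4438
4438 · 304 = 1349152 ≡ 5715

5715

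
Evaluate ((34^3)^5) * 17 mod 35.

18

(34)^3 ≡ 34 (mod 35)
(34)^5 ≡ 34 (mod 35)
34 * 17 = 578 ≡ 18 (mod 35)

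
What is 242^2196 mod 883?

1

Compute successive squares:
2196 in binary is 100010010100, i.e. 2196 = 2048 + 128 + 16 + 4.
242^1 ≡ 242 (mod 883)
242^2 ≡ 242^2 = 58564 ≡ 286 (mod 883)
242^4 ≡ 286^2 = 81796 ≡ 560 (mod 883)
242^8 ≡ 560^2 = 313600 ≡ 135 (mod 883)
242^16 ≡ 135^2 = 18225 ≡ 565 (mod 883)
242^32 ≡ 565^2 = 319225 ≡ 462 (mod 883)
242^64 ≡ 462^2 = 213444 ≡ 641 (mod 883)
242^128 ≡ 641^2 = 410881 ≡ 286 (mod 883)
242^256 ≡ 286^2 = 81796 ≡ 560 (mod 883)
242^512 ≡ 560^2 = 313600 ≡ 135 (mod 883)
242^1024 ≡ 135^2 = 18225 ≡ 565 (mod 883)
242^2048 ≡ 565^2 = 319225 ≡ 462 (mod 883)
242^2196 = 242^2048 * 242^128 * 242^16 * 242^4 ≡ 462 * 286 * 565 * 560 (mod 883).
Accumulate the product:
462 * 286 = 132132 ≡ 565
565 * 565 = 319225 ≡ 462
462 * 560 = 258720 ≡ 1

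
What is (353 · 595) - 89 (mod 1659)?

353 · 595 = 210035 ≡ 1001 (mod 1659)
1001 - 89 = 912

912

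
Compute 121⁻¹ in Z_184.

Apply the Euclidean algorithm and back-substitute:
184 = 1×121 + 63
121 = 1×63 + 58
63 = 1×58 + 5
58 = 11×5 + 3
5 = 1×3 + 2
3 = 1×2 + 1
2 = 2×1 + 0
gcd(121, 184) = 1, so the inverse exists.
Bézout: 1 = −48×184 + 73×121.
So 121⁻¹ ≡ 73 (mod 184).

73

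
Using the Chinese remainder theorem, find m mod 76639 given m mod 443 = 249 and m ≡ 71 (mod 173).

443⁻¹ mod 173: 443·66 ≡ 1 (mod 173), so 443⁻¹ ≡ 66.
m = 249 + 443·((71 − 249)·66 mod 173) = 249 + 443·16 = 7337.

7337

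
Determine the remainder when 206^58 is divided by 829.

548

By square-and-multiply:
58 in binary is 111010, i.e. 58 = 32 + 16 + 8 + 2.
206^1 ≡ 206 (mod 829)
206^2 ≡ 206^2 = 42436 ≡ 157 (mod 829)
206^4 ≡ 157^2 = 24649 ≡ 608 (mod 829)
206^8 ≡ 608^2 = 369664 ≡ 759 (mod 829)
206^16 ≡ 759^2 = 576081 ≡ 755 (mod 829)
206^32 ≡ 755^2 = 570025 ≡ 502 (mod 829)
206^58 = 206^32 · 206^16 · 206^8 · 206^2 ≡ 502 · 755 · 759 · 157 (mod 829).
Accumulate the product:
502 · 755 = 379010 ≡ 157
157 · 759 = 119163 ≡ 616
616 · 157 = 96712 ≡ 548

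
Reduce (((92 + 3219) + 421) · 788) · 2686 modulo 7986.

7302

92 + 3219 = 3311
3311 + 421 = 3732
3732 · 788 = 2940816 ≡ 1968 (mod 7986)
1968 · 2686 = 5286048 ≡ 7302 (mod 7986)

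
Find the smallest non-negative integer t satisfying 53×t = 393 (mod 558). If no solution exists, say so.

39

gcd(53, 558) = 1, so a unique solution mod 558 exists.
53⁻¹ ≡ 179 (mod 558).
t ≡ 179×393 ≡ 39 (mod 558).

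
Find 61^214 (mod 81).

Using repeated squaring:
214 in binary is 11010110, i.e. 214 = 128 + 64 + 16 + 4 + 2.
61^1 ≡ 61 (mod 81)
61^2 ≡ 61^2 = 3721 ≡ 76 (mod 81)
61^4 ≡ 76^2 = 5776 ≡ 25 (mod 81)
61^8 ≡ 25^2 = 625 ≡ 58 (mod 81)
61^16 ≡ 58^2 = 3364 ≡ 43 (mod 81)
61^32 ≡ 43^2 = 1849 ≡ 67 (mod 81)
61^64 ≡ 67^2 = 4489 ≡ 34 (mod 81)
61^128 ≡ 34^2 = 1156 ≡ 22 (mod 81)
61^214 = 61^128 * 61^64 * 61^16 * 61^4 * 61^2 ≡ 22 * 34 * 43 * 25 * 76 (mod 81).
Accumulate the product:
22 * 34 = 748 ≡ 19
19 * 43 = 817 ≡ 7
7 * 25 = 175 ≡ 13
13 * 76 = 988 ≡ 16

16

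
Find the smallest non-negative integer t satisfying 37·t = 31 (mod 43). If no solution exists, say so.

gcd(37, 43) = 1, so a unique solution mod 43 exists.
37⁻¹ ≡ 7 (mod 43).
t ≡ 7·31 ≡ 2 (mod 43).

2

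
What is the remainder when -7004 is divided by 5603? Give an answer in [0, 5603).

4202

-7004 = -2×5603 + 4202, so -7004 ≡ 4202 (mod 5603).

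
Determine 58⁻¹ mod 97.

97 = 1·58 + 39
58 = 1·39 + 19
39 = 2·19 + 1
19 = 19·1 + 0
gcd(58, 97) = 1, so the inverse exists.
Bézout: 1 = 3·97 − 5·58.
So 58⁻¹ ≡ −5 ≡ 92 (mod 97).

92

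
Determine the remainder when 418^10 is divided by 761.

418^1 ≡ 418 (mod 761)
418^2 ≡ 418^2 = 174724 ≡ 455 (mod 761)
418^4 ≡ 455^2 = 207025 ≡ 33 (mod 761)
418^8 ≡ 33^2 = 1089 ≡ 328 (mod 761)
418^10 = 418^8 * 418^2 ≡ 328 * 455 (mod 761).
328 * 455 = 149240 ≡ 84 (mod 761).

84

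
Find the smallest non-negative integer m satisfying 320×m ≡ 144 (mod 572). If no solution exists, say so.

gcd(320, 572) = 4, and 4 | 144, so solutions exist.
Divide through by 4: 80×m mod 143 = 36.
80⁻¹ ≡ 59 (mod 143).
m ≡ 59×36 ≡ 122 (mod 143).
The smallest non-negative solution is m = 122.

122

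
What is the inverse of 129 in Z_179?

68

179 = 1×129 + 50
129 = 2×50 + 29
50 = 1×29 + 21
29 = 1×21 + 8
21 = 2×8 + 5
8 = 1×5 + 3
5 = 1×3 + 2
3 = 1×2 + 1
2 = 2×1 + 0
gcd(129, 179) = 1, so the inverse exists.
Back-substitute for 1:
1 = 1×3 − 1×2
  = −1×5 + 2×3
  = 2×8 − 3×5
  = −3×21 + 8×8
  = 8×29 − 11×21
  = −11×50 + 19×29
  = 19×129 − 49×50
  = −49×179 + 68×129
So 129⁻¹ ≡ 68 (mod 179).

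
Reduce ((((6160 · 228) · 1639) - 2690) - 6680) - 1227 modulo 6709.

424

6160 · 228 = 1404480 ≡ 2299 (mod 6709)
2299 · 1639 = 3768061 ≡ 4312 (mod 6709)
4312 - 2690 = 1622
1622 - 6680 = -5058 ≡ 1651 (mod 6709)
1651 - 1227 = 424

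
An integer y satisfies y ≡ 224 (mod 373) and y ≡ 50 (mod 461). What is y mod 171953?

373⁻¹ mod 461: 373×110 ≡ 1 (mod 461), so 373⁻¹ ≡ 110.
y = 224 + 373×((50 − 224)×110 mod 461) = 224 + 373×222 = 83030.
Check: 83030 mod 373 = 224, 83030 mod 461 = 50. ✓

83030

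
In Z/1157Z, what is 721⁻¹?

544

1157 = 1×721 + 436
721 = 1×436 + 285
436 = 1×285 + 151
285 = 1×151 + 134
151 = 1×134 + 17
134 = 7×17 + 15
17 = 1×15 + 2
15 = 7×2 + 1
2 = 2×1 + 0
gcd(721, 1157) = 1, so the inverse exists.
Back-substitute for 1:
1 = 1×15 − 7×2
  = −7×17 + 8×15
  = 8×134 − 63×17
  = −63×151 + 71×134
  = 71×285 − 134×151
  = −134×436 + 205×285
  = 205×721 − 339×436
  = −339×1157 + 544×721
So 721⁻¹ ≡ 544 (mod 1157).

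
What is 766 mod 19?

766 = 40×19 + 6, so 766 ≡ 6 (mod 19).

6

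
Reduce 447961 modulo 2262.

85

447961 = 198×2262 + 85, so 447961 ≡ 85 (mod 2262).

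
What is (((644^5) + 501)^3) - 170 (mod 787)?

502

(644)^5 ≡ 230 (mod 787)
230 + 501 = 731
(731)^3 ≡ 672 (mod 787)
672 - 170 = 502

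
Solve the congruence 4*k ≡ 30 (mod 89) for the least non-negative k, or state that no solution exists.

52

gcd(4, 89) = 1, so a unique solution mod 89 exists.
4⁻¹ ≡ 67 (mod 89).
k ≡ 67*30 ≡ 52 (mod 89).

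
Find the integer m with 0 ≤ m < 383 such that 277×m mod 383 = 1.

112

383 = 1·277 + 106
277 = 2·106 + 65
106 = 1·65 + 41
65 = 1·41 + 24
41 = 1·24 + 17
24 = 1·17 + 7
17 = 2·7 + 3
7 = 2·3 + 1
3 = 3·1 + 0
gcd(277, 383) = 1, so the inverse exists.
Back-substitute for 1:
1 = 1·7 − 2·3
  = −2·17 + 5·7
  = 5·24 − 7·17
  = −7·41 + 12·24
  = 12·65 − 19·41
  = −19·106 + 31·65
  = 31·277 − 81·106
  = −81·383 + 112·277
So 277⁻¹ ≡ 112 (mod 383).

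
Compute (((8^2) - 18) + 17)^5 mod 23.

(8)^2 ≡ 18 (mod 23)
18 - 18 = 0
0 + 17 = 17
(17)^5 ≡ 21 (mod 23)

21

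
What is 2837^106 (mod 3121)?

2627

Using repeated squaring:
106 in binary is 1101010, i.e. 106 = 64 + 32 + 8 + 2.
2837^1 ≡ 2837 (mod 3121)
2837^2 ≡ 2837^2 = 8048569 ≡ 2631 (mod 3121)
2837^4 ≡ 2631^2 = 6922161 ≡ 2904 (mod 3121)
2837^8 ≡ 2904^2 = 8433216 ≡ 274 (mod 3121)
2837^16 ≡ 274^2 = 75076 ≡ 172 (mod 3121)
2837^32 ≡ 172^2 = 29584 ≡ 1495 (mod 3121)
2837^64 ≡ 1495^2 = 2235025 ≡ 389 (mod 3121)
2837^106 = 2837^64 * 2837^32 * 2837^8 * 2837^2 ≡ 389 * 1495 * 274 * 2631 (mod 3121).
Accumulate the product:
389 * 1495 = 581555 ≡ 1049
1049 * 274 = 287426 ≡ 294
294 * 2631 = 773514 ≡ 2627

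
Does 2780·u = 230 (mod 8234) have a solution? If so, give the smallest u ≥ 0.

gcd(2780, 8234) = 2, and 2 | 230, so solutions exist.
Divide through by 2: 1390·u mod 4117 = 115.
1390⁻¹ ≡ 1709 (mod 4117).
u ≡ 1709·115 ≡ 3036 (mod 4117).
The smallest non-negative solution is u = 3036.

3036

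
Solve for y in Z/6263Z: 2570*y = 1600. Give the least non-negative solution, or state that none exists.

2267

gcd(2570, 6263) = 1, so a unique solution mod 6263 exists.
2570⁻¹ ≡ 4272 (mod 6263).
y ≡ 4272*1600 ≡ 2267 (mod 6263).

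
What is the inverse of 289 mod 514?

Apply the Euclidean algorithm and back-substitute:
514 = 1×289 + 225
289 = 1×225 + 64
225 = 3×64 + 33
64 = 1×33 + 31
33 = 1×31 + 2
31 = 15×2 + 1
2 = 2×1 + 0
gcd(289, 514) = 1, so the inverse exists.
Back-substitute for 1:
1 = 1×31 − 15×2
  = −15×33 + 16×31
  = 16×64 − 31×33
  = −31×225 + 109×64
  = 109×289 − 140×225
  = −140×514 + 249×289
So 289⁻¹ ≡ 249 (mod 514).

249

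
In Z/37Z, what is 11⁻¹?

27

37 = 3*11 + 4
11 = 2*4 + 3
4 = 1*3 + 1
3 = 3*1 + 0
gcd(11, 37) = 1, so the inverse exists.
Back-substitute for 1:
1 = 1*4 − 1*3
  = −1*11 + 3*4
  = 3*37 − 10*11
So 11⁻¹ ≡ −10 ≡ 27 (mod 37).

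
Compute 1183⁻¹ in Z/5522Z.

5522 = 4·1183 + 790
1183 = 1·790 + 393
790 = 2·393 + 4
393 = 98·4 + 1
4 = 4·1 + 0
gcd(1183, 5522) = 1, so the inverse exists.
Back-substitute for 1:
1 = 1·393 − 98·4
  = −98·790 + 197·393
  = 197·1183 − 295·790
  = −295·5522 + 1377·1183
So 1183⁻¹ ≡ 1377 (mod 5522).

1377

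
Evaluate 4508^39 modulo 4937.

2947

4508^1 ≡ 4508 (mod 4937)
4508^2 ≡ 4508^2 = 20322064 ≡ 1372 (mod 4937)
4508^4 ≡ 1372^2 = 1882384 ≡ 1387 (mod 4937)
4508^8 ≡ 1387^2 = 1923769 ≡ 3276 (mod 4937)
4508^16 ≡ 3276^2 = 10732176 ≡ 4075 (mod 4937)
4508^32 ≡ 4075^2 = 16605625 ≡ 2494 (mod 4937)
4508^39 = 4508^32 × 4508^4 × 4508^2 × 4508^1 ≡ 2494 × 1387 × 1372 × 4508 (mod 4937).
Accumulate the product:
2494 × 1387 = 3459178 ≡ 3278
3278 × 1372 = 4497416 ≡ 4746
4746 × 4508 = 21394968 ≡ 2947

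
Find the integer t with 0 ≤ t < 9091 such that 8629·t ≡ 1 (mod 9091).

610

Run the extended Euclidean algorithm:
9091 = 1·8629 + 462
8629 = 18·462 + 313
462 = 1·313 + 149
313 = 2·149 + 15
149 = 9·15 + 14
15 = 1·14 + 1
14 = 14·1 + 0
gcd(8629, 9091) = 1, so the inverse exists.
Bézout: 1 = −579·9091 + 610·8629.
So 8629⁻¹ ≡ 610 (mod 9091).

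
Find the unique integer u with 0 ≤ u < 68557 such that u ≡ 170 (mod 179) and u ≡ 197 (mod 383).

179⁻¹ mod 383: 179*291 ≡ 1 (mod 383), so 179⁻¹ ≡ 291.
u = 170 + 179*((197 − 170)*291 mod 383) = 170 + 179*197 = 35433.

35433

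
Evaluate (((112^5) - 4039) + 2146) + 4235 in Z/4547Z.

1976

(112)^5 ≡ 4181 (mod 4547)
4181 - 4039 = 142
142 + 2146 = 2288
2288 + 4235 = 6523 ≡ 1976 (mod 4547)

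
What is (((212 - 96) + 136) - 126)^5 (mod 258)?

212 - 96 = 116
116 + 136 = 252
252 - 126 = 126
(126)^5 ≡ 144 (mod 258)

144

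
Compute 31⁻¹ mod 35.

35 = 1×31 + 4
31 = 7×4 + 3
4 = 1×3 + 1
3 = 3×1 + 0
gcd(31, 35) = 1, so the inverse exists.
Back-substitute for 1:
1 = 1×4 − 1×3
  = −1×31 + 8×4
  = 8×35 − 9×31
So 31⁻¹ ≡ −9 ≡ 26 (mod 35).

26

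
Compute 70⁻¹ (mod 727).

Run the extended Euclidean algorithm:
727 = 10·70 + 27
70 = 2·27 + 16
27 = 1·16 + 11
16 = 1·11 + 5
11 = 2·5 + 1
5 = 5·1 + 0
gcd(70, 727) = 1, so the inverse exists.
Back-substitute for 1:
1 = 1·11 − 2·5
  = −2·16 + 3·11
  = 3·27 − 5·16
  = −5·70 + 13·27
  = 13·727 − 135·70
So 70⁻¹ ≡ −135 ≡ 592 (mod 727).

592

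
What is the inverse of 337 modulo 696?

601

By the extended Euclidean algorithm:
696 = 2×337 + 22
337 = 15×22 + 7
22 = 3×7 + 1
7 = 7×1 + 0
gcd(337, 696) = 1, so the inverse exists.
Back-substitute for 1:
1 = 1×22 − 3×7
  = −3×337 + 46×22
  = 46×696 − 95×337
So 337⁻¹ ≡ −95 ≡ 601 (mod 696).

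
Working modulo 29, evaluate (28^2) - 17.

13

(28)^2 ≡ 1 (mod 29)
1 - 17 = -16 ≡ 13 (mod 29)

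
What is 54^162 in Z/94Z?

54

162 in binary is 10100010, i.e. 162 = 128 + 32 + 2.
54^1 ≡ 54 (mod 94)
54^2 ≡ 54^2 = 2916 ≡ 2 (mod 94)
54^4 ≡ 2^2 = 4 (mod 94)
54^8 ≡ 4^2 = 16 (mod 94)
54^16 ≡ 16^2 = 256 ≡ 68 (mod 94)
54^32 ≡ 68^2 = 4624 ≡ 18 (mod 94)
54^64 ≡ 18^2 = 324 ≡ 42 (mod 94)
54^128 ≡ 42^2 = 1764 ≡ 72 (mod 94)
54^162 = 54^128 * 54^32 * 54^2 ≡ 72 * 18 * 2 (mod 94).
Accumulate the product:
72 * 18 = 1296 ≡ 74
74 * 2 = 148 ≡ 54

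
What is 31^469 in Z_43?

6

By square-and-multiply:
469 in binary is 111010101, i.e. 469 = 256 + 128 + 64 + 16 + 4 + 1.
31^1 ≡ 31 (mod 43)
31^2 ≡ 31^2 = 961 ≡ 15 (mod 43)
31^4 ≡ 15^2 = 225 ≡ 10 (mod 43)
31^8 ≡ 10^2 = 100 ≡ 14 (mod 43)
31^16 ≡ 14^2 = 196 ≡ 24 (mod 43)
31^32 ≡ 24^2 = 576 ≡ 17 (mod 43)
31^64 ≡ 17^2 = 289 ≡ 31 (mod 43)
31^128 ≡ 31^2 = 961 ≡ 15 (mod 43)
31^256 ≡ 15^2 = 225 ≡ 10 (mod 43)
31^469 = 31^256 × 31^128 × 31^64 × 31^16 × 31^4 × 31^1 ≡ 10 × 15 × 31 × 24 × 10 × 31 (mod 43).
Accumulate the product:
10 × 15 = 150 ≡ 21
21 × 31 = 651 ≡ 6
6 × 24 = 144 ≡ 15
15 × 10 = 150 ≡ 21
21 × 31 = 651 ≡ 6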